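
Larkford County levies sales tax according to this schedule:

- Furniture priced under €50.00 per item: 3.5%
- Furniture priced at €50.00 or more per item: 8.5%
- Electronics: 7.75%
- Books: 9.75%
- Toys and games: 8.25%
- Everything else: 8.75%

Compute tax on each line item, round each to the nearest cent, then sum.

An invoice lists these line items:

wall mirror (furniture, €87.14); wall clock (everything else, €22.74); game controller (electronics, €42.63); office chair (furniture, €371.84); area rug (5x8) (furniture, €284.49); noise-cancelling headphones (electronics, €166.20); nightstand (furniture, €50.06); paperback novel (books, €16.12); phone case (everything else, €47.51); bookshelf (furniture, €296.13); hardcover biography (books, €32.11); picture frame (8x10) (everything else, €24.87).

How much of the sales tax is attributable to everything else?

Wall clock €22.74: everything else → 8.75% → €1.99
Phone case €47.51: everything else → 8.75% → €4.16
Picture frame (8x10) €24.87: everything else → 8.75% → €2.18
Tax on everything else = €1.99 + €4.16 + €2.18 = €8.33

€8.33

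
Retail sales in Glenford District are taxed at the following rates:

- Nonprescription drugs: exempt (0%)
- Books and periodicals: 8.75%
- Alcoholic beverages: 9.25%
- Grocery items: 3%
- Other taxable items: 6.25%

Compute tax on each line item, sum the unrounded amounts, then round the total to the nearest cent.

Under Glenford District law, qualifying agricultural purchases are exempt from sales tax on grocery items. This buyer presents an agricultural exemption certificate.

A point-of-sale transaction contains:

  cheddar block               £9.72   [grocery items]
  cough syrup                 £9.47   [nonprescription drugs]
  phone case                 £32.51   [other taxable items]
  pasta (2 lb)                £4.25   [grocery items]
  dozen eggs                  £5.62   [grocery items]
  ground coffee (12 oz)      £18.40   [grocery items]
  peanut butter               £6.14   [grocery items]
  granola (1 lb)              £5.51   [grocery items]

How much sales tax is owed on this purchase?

£2.03

Cheddar block £9.72: grocery items, buyer-exempt → 0% → £0.00
Cough syrup £9.47: nonprescription drugs → 0% → £0.00
Phone case £32.51: other taxable items → 6.25% → £2.031875
Pasta (2 lb) £4.25: grocery items, buyer-exempt → 0% → £0.00
Dozen eggs £5.62: grocery items, buyer-exempt → 0% → £0.00
Ground coffee (12 oz) £18.40: grocery items, buyer-exempt → 0% → £0.00
Peanut butter £6.14: grocery items, buyer-exempt → 0% → £0.00
Granola (1 lb) £5.51: grocery items, buyer-exempt → 0% → £0.00
Unrounded tax sum = £2.031875 → £2.03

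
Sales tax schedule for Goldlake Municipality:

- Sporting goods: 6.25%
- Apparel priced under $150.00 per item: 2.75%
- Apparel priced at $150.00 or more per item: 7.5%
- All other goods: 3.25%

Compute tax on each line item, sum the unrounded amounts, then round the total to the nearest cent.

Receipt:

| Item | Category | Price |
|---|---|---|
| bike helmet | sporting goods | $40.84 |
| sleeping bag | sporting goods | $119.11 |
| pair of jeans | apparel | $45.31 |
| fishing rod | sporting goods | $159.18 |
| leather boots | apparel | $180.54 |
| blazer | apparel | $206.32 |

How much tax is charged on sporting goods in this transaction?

$19.95

Bike helmet $40.84: sporting goods → 6.25% → $2.5525
Sleeping bag $119.11: sporting goods → 6.25% → $7.444375
Fishing rod $159.18: sporting goods → 6.25% → $9.94875
Tax on sporting goods: unrounded sum = $19.945625 → $19.95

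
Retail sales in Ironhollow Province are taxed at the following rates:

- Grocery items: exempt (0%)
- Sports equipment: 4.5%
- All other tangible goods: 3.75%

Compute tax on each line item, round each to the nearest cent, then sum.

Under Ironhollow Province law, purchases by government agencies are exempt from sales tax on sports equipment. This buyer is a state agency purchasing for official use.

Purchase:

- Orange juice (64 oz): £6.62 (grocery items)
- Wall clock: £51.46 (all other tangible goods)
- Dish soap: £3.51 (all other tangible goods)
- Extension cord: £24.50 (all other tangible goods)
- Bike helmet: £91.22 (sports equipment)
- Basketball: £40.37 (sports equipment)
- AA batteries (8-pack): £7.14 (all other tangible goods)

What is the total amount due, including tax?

Orange juice (64 oz) £6.62: grocery items → 0% → £0.00
Wall clock £51.46: all other tangible goods → 3.75% → £1.93
Dish soap £3.51: all other tangible goods → 3.75% → £0.13
Extension cord £24.50: all other tangible goods → 3.75% → £0.92
Bike helmet £91.22: sports equipment, buyer-exempt → 0% → £0.00
Basketball £40.37: sports equipment, buyer-exempt → 0% → £0.00
AA batteries (8-pack) £7.14: all other tangible goods → 3.75% → £0.27
Subtotal = £224.82; tax = £3.25; total due = £228.07

£228.07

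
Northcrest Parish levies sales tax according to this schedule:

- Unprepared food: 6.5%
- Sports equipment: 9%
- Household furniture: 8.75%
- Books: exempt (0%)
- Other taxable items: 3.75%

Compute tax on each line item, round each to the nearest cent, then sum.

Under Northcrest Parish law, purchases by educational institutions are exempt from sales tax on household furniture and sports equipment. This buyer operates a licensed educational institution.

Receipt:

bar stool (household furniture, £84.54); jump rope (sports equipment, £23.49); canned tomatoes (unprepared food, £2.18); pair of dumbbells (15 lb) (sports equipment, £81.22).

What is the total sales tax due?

Bar stool £84.54: household furniture, buyer-exempt → 0% → £0.00
Jump rope £23.49: sports equipment, buyer-exempt → 0% → £0.00
Canned tomatoes £2.18: unprepared food → 6.5% → £0.14
Pair of dumbbells (15 lb) £81.22: sports equipment, buyer-exempt → 0% → £0.00
Total tax = £0.14

£0.14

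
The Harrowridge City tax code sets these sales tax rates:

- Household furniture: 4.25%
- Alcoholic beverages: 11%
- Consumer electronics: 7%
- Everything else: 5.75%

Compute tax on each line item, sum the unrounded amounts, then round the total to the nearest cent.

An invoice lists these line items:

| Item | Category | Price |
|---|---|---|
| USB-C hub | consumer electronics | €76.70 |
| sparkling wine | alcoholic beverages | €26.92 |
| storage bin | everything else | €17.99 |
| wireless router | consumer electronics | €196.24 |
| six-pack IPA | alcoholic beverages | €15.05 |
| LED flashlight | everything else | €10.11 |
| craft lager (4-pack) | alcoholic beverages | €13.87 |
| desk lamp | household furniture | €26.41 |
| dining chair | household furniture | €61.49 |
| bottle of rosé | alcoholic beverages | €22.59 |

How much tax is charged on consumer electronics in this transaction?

€19.11

USB-C hub €76.70: consumer electronics → 7% → €5.369
Wireless router €196.24: consumer electronics → 7% → €13.7368
Tax on consumer electronics: unrounded sum = €19.1058 → €19.11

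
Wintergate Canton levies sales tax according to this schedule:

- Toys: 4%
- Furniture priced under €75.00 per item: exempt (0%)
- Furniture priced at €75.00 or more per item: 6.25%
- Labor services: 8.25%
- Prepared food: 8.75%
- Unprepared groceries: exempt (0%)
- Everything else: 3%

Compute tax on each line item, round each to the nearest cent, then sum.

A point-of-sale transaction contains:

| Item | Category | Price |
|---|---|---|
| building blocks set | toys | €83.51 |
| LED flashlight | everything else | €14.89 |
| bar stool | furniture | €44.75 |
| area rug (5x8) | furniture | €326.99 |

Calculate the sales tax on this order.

Building blocks set €83.51: toys → 4% → €3.34
LED flashlight €14.89: everything else → 3% → €0.45
Bar stool €44.75: furniture, under €75.00 → 0% → €0.00
Area rug (5x8) €326.99: furniture, €75.00 or more → 6.25% → €20.44
Total tax = €3.34 + €0.45 + €20.44 = €24.23

€24.23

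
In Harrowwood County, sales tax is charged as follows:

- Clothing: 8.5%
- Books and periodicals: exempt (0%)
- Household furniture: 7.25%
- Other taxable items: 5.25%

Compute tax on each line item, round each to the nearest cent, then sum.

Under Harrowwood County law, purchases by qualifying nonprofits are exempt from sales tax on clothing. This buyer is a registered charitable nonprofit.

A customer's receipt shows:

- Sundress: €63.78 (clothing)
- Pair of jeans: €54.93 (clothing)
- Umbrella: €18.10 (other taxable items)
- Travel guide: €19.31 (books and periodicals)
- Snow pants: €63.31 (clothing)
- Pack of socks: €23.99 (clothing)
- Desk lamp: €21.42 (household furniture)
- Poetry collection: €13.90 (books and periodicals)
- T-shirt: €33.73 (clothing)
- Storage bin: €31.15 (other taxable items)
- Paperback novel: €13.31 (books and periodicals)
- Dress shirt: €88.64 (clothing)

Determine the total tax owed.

Sundress €63.78: clothing, buyer-exempt → 0% → €0.00
Pair of jeans €54.93: clothing, buyer-exempt → 0% → €0.00
Umbrella €18.10: other taxable items → 5.25% → €0.95
Travel guide €19.31: books and periodicals → 0% → €0.00
Snow pants €63.31: clothing, buyer-exempt → 0% → €0.00
Pack of socks €23.99: clothing, buyer-exempt → 0% → €0.00
Desk lamp €21.42: household furniture → 7.25% → €1.55
Poetry collection €13.90: books and periodicals → 0% → €0.00
T-shirt €33.73: clothing, buyer-exempt → 0% → €0.00
Storage bin €31.15: other taxable items → 5.25% → €1.64
Paperback novel €13.31: books and periodicals → 0% → €0.00
Dress shirt €88.64: clothing, buyer-exempt → 0% → €0.00
Total tax = €0.95 + €1.55 + €1.64 = €4.14

€4.14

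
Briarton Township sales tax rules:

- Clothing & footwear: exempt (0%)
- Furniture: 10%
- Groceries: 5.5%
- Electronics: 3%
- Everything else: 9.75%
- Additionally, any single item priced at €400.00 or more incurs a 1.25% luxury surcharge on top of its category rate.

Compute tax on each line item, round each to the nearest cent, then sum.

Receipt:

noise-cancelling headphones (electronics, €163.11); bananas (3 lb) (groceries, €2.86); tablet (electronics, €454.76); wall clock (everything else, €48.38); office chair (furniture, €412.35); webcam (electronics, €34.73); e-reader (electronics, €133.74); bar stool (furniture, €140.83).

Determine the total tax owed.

Noise-cancelling headphones €163.11: electronics → 3% → €4.89
Bananas (3 lb) €2.86: groceries → 5.5% → €0.16
Tablet €454.76: electronics → 3% + 1.25% surcharge = 4.25% → €19.33
Wall clock €48.38: everything else → 9.75% → €4.72
Office chair €412.35: furniture → 10% + 1.25% surcharge = 11.25% → €46.39
Webcam €34.73: electronics → 3% → €1.04
E-reader €133.74: electronics → 3% → €4.01
Bar stool €140.83: furniture → 10% → €14.08
Total tax = €4.89 + €0.16 + €19.33 + €4.72 + €46.39 + €1.04 + €4.01 + €14.08 = €94.62

€94.62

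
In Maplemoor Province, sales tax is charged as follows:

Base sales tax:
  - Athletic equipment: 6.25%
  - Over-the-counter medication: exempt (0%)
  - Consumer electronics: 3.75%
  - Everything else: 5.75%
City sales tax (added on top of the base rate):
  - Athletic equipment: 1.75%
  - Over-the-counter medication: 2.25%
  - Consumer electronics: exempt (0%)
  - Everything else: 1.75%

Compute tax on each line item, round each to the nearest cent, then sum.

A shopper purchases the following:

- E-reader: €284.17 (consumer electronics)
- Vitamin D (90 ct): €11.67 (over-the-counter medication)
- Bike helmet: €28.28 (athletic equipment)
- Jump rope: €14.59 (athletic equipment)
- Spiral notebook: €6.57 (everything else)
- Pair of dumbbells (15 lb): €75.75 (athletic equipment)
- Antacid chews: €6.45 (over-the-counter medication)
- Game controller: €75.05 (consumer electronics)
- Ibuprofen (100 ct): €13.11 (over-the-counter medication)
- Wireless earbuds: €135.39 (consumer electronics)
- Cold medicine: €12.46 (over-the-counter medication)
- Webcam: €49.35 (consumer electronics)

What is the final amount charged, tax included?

€744.20

E-reader €284.17: consumer electronics → 3.75% + 0% city = 3.75% → €10.66
Vitamin D (90 ct) €11.67: over-the-counter medication → 0% + 2.25% city = 2.25% → €0.26
Bike helmet €28.28: athletic equipment → 6.25% + 1.75% city = 8% → €2.26
Jump rope €14.59: athletic equipment → 6.25% + 1.75% city = 8% → €1.17
Spiral notebook €6.57: everything else → 5.75% + 1.75% city = 7.5% → €0.49
Pair of dumbbells (15 lb) €75.75: athletic equipment → 6.25% + 1.75% city = 8% → €6.06
Antacid chews €6.45: over-the-counter medication → 0% + 2.25% city = 2.25% → €0.15
Game controller €75.05: consumer electronics → 3.75% + 0% city = 3.75% → €2.81
Ibuprofen (100 ct) €13.11: over-the-counter medication → 0% + 2.25% city = 2.25% → €0.29
Wireless earbuds €135.39: consumer electronics → 3.75% + 0% city = 3.75% → €5.08
Cold medicine €12.46: over-the-counter medication → 0% + 2.25% city = 2.25% → €0.28
Webcam €49.35: consumer electronics → 3.75% + 0% city = 3.75% → €1.85
Subtotal = €712.84; tax = €31.36; total due = €744.20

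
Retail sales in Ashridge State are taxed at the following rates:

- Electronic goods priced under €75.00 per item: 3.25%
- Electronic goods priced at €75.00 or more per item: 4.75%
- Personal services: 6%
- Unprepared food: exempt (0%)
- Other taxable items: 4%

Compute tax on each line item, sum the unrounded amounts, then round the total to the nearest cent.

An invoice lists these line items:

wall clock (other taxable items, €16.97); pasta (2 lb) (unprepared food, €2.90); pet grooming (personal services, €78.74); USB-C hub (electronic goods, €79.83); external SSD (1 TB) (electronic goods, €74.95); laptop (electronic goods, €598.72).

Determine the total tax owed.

€40.07

Wall clock €16.97: other taxable items → 4% → €0.6788
Pasta (2 lb) €2.90: unprepared food → 0% → €0.00
Pet grooming €78.74: personal services → 6% → €4.7244
USB-C hub €79.83: electronic goods, €75.00 or more → 4.75% → €3.791925
External SSD (1 TB) €74.95: electronic goods, under €75.00 → 3.25% → €2.435875
Laptop €598.72: electronic goods, €75.00 or more → 4.75% → €28.4392
Unrounded tax sum = €40.0702 → €40.07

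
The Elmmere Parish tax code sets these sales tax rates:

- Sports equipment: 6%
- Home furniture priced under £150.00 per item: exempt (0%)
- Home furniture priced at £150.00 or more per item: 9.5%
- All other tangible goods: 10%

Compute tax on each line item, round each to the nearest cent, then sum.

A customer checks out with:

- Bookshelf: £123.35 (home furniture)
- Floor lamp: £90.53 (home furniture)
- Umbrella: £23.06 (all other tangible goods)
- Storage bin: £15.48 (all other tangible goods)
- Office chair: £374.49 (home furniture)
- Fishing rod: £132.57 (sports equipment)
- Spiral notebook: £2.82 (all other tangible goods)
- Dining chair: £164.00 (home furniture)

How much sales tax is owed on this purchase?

Bookshelf £123.35: home furniture, under £150.00 → 0% → £0.00
Floor lamp £90.53: home furniture, under £150.00 → 0% → £0.00
Umbrella £23.06: all other tangible goods → 10% → £2.31
Storage bin £15.48: all other tangible goods → 10% → £1.55
Office chair £374.49: home furniture, £150.00 or more → 9.5% → £35.58
Fishing rod £132.57: sports equipment → 6% → £7.95
Spiral notebook £2.82: all other tangible goods → 10% → £0.28
Dining chair £164.00: home furniture, £150.00 or more → 9.5% → £15.58
Total tax = £2.31 + £1.55 + £35.58 + £7.95 + £0.28 + £15.58 = £63.25

£63.25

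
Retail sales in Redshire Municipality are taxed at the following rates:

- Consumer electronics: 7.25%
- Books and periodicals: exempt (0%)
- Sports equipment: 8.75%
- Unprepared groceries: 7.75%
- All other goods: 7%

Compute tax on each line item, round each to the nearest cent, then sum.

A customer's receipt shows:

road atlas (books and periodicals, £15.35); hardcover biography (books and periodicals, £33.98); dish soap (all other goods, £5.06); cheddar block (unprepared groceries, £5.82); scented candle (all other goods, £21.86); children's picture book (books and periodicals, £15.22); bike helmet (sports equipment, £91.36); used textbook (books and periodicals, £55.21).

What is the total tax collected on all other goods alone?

Dish soap £5.06: all other goods → 7% → £0.35
Scented candle £21.86: all other goods → 7% → £1.53
Tax on all other goods = £0.35 + £1.53 = £1.88

£1.88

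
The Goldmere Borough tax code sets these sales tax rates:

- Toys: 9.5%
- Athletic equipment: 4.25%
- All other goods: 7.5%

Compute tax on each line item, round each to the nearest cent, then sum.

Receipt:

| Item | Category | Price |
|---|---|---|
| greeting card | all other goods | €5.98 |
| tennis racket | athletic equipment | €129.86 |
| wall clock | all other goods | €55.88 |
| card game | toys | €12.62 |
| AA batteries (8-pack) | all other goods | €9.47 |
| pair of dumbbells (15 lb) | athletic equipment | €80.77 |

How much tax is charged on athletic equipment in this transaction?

Tennis racket €129.86: athletic equipment → 4.25% → €5.52
Pair of dumbbells (15 lb) €80.77: athletic equipment → 4.25% → €3.43
Tax on athletic equipment = €5.52 + €3.43 = €8.95

€8.95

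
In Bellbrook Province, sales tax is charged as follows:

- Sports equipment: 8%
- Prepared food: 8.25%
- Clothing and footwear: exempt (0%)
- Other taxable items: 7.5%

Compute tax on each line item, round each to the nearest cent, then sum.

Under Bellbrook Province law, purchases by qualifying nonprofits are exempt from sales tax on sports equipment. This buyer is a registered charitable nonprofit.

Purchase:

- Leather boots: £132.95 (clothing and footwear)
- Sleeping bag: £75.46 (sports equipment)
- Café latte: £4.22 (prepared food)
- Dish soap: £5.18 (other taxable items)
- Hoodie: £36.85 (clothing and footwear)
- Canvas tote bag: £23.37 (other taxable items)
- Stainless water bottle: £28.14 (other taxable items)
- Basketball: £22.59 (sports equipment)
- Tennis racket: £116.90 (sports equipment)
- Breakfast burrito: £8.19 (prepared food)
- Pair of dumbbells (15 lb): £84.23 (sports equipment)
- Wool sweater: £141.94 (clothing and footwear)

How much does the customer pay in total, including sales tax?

Leather boots £132.95: clothing and footwear → 0% → £0.00
Sleeping bag £75.46: sports equipment, buyer-exempt → 0% → £0.00
Café latte £4.22: prepared food → 8.25% → £0.35
Dish soap £5.18: other taxable items → 7.5% → £0.39
Hoodie £36.85: clothing and footwear → 0% → £0.00
Canvas tote bag £23.37: other taxable items → 7.5% → £1.75
Stainless water bottle £28.14: other taxable items → 7.5% → £2.11
Basketball £22.59: sports equipment, buyer-exempt → 0% → £0.00
Tennis racket £116.90: sports equipment, buyer-exempt → 0% → £0.00
Breakfast burrito £8.19: prepared food → 8.25% → £0.68
Pair of dumbbells (15 lb) £84.23: sports equipment, buyer-exempt → 0% → £0.00
Wool sweater £141.94: clothing and footwear → 0% → £0.00
Subtotal = £680.02; tax = £5.28; total due = £685.30

£685.30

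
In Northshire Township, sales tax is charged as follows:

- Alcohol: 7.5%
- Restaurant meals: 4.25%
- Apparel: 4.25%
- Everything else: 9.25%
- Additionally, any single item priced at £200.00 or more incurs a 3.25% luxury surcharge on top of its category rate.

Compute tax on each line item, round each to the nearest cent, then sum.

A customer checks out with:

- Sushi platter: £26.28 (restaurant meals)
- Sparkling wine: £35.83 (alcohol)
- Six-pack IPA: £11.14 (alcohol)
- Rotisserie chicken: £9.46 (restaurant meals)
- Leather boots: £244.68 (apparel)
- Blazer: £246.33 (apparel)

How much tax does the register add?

Sushi platter £26.28: restaurant meals → 4.25% → £1.12
Sparkling wine £35.83: alcohol → 7.5% → £2.69
Six-pack IPA £11.14: alcohol → 7.5% → £0.84
Rotisserie chicken £9.46: restaurant meals → 4.25% → £0.40
Leather boots £244.68: apparel → 4.25% + 3.25% surcharge = 7.5% → £18.35
Blazer £246.33: apparel → 4.25% + 3.25% surcharge = 7.5% → £18.47
Total tax = £1.12 + £2.69 + £0.84 + £0.40 + £18.35 + £18.47 = £41.87

£41.87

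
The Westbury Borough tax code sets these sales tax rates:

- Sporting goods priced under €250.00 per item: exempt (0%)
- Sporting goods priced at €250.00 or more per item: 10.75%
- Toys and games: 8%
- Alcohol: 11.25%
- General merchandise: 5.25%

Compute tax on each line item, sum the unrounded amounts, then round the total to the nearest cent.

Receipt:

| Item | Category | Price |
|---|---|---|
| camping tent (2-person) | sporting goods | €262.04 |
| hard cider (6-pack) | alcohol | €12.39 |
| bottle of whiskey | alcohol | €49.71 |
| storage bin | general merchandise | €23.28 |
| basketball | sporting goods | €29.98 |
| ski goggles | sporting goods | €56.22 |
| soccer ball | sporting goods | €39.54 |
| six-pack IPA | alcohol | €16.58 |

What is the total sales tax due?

€38.24

Camping tent (2-person) €262.04: sporting goods, €250.00 or more → 10.75% → €28.1693
Hard cider (6-pack) €12.39: alcohol → 11.25% → €1.393875
Bottle of whiskey €49.71: alcohol → 11.25% → €5.592375
Storage bin €23.28: general merchandise → 5.25% → €1.2222
Basketball €29.98: sporting goods, under €250.00 → 0% → €0.00
Ski goggles €56.22: sporting goods, under €250.00 → 0% → €0.00
Soccer ball €39.54: sporting goods, under €250.00 → 0% → €0.00
Six-pack IPA €16.58: alcohol → 11.25% → €1.86525
Unrounded tax sum = €38.243 → €38.24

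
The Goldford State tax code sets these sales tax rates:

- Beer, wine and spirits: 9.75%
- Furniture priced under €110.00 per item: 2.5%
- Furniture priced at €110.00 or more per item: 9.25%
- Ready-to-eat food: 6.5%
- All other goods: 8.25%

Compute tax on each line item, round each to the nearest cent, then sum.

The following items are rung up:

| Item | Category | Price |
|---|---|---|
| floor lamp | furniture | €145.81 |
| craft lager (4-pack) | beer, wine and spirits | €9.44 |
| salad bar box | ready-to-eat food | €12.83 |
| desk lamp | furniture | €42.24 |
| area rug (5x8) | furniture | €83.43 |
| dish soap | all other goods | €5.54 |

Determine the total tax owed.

€18.85

Floor lamp €145.81: furniture, €110.00 or more → 9.25% → €13.49
Craft lager (4-pack) €9.44: beer, wine and spirits → 9.75% → €0.92
Salad bar box €12.83: ready-to-eat food → 6.5% → €0.83
Desk lamp €42.24: furniture, under €110.00 → 2.5% → €1.06
Area rug (5x8) €83.43: furniture, under €110.00 → 2.5% → €2.09
Dish soap €5.54: all other goods → 8.25% → €0.46
Total tax = €13.49 + €0.92 + €0.83 + €1.06 + €2.09 + €0.46 = €18.85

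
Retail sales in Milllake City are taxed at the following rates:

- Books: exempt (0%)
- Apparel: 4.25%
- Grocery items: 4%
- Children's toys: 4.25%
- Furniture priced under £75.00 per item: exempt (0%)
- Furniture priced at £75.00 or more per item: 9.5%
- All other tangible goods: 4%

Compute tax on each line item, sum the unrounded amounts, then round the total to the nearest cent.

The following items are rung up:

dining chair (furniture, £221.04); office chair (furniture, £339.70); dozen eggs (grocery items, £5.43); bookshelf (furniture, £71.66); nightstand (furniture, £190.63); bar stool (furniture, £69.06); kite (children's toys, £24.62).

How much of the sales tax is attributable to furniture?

Dining chair £221.04: furniture, £75.00 or more → 9.5% → £20.9988
Office chair £339.70: furniture, £75.00 or more → 9.5% → £32.2715
Bookshelf £71.66: furniture, under £75.00 → 0% → £0.00
Nightstand £190.63: furniture, £75.00 or more → 9.5% → £18.10985
Bar stool £69.06: furniture, under £75.00 → 0% → £0.00
Tax on furniture: unrounded sum = £71.38015 → £71.38

£71.38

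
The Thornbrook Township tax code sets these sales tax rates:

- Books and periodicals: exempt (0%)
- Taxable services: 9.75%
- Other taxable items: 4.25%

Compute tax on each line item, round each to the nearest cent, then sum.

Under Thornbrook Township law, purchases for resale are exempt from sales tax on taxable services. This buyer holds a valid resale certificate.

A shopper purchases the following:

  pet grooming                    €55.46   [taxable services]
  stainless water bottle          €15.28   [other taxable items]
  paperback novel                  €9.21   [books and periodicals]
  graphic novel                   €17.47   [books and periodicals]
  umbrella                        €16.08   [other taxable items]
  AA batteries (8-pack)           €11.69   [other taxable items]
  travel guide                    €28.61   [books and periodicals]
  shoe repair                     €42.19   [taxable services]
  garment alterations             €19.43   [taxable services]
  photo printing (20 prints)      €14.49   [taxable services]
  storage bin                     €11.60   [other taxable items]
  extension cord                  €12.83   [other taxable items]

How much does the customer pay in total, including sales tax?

€257.21

Pet grooming €55.46: taxable services, buyer-exempt → 0% → €0.00
Stainless water bottle €15.28: other taxable items → 4.25% → €0.65
Paperback novel €9.21: books and periodicals → 0% → €0.00
Graphic novel €17.47: books and periodicals → 0% → €0.00
Umbrella €16.08: other taxable items → 4.25% → €0.68
AA batteries (8-pack) €11.69: other taxable items → 4.25% → €0.50
Travel guide €28.61: books and periodicals → 0% → €0.00
Shoe repair €42.19: taxable services, buyer-exempt → 0% → €0.00
Garment alterations €19.43: taxable services, buyer-exempt → 0% → €0.00
Photo printing (20 prints) €14.49: taxable services, buyer-exempt → 0% → €0.00
Storage bin €11.60: other taxable items → 4.25% → €0.49
Extension cord €12.83: other taxable items → 4.25% → €0.55
Subtotal = €254.34; tax = €2.87; total due = €257.21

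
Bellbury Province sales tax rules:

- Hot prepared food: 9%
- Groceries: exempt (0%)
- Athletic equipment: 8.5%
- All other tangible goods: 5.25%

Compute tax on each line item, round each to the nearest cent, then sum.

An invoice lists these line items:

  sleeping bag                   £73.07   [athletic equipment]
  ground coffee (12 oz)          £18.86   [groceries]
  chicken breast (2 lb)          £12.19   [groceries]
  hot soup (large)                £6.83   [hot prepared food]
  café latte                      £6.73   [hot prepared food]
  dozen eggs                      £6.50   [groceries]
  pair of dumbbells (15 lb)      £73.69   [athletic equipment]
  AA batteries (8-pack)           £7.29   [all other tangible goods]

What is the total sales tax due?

Sleeping bag £73.07: athletic equipment → 8.5% → £6.21
Ground coffee (12 oz) £18.86: groceries → 0% → £0.00
Chicken breast (2 lb) £12.19: groceries → 0% → £0.00
Hot soup (large) £6.83: hot prepared food → 9% → £0.61
Café latte £6.73: hot prepared food → 9% → £0.61
Dozen eggs £6.50: groceries → 0% → £0.00
Pair of dumbbells (15 lb) £73.69: athletic equipment → 8.5% → £6.26
AA batteries (8-pack) £7.29: all other tangible goods → 5.25% → £0.38
Total tax = £6.21 + £0.61 + £0.61 + £6.26 + £0.38 = £14.07

£14.07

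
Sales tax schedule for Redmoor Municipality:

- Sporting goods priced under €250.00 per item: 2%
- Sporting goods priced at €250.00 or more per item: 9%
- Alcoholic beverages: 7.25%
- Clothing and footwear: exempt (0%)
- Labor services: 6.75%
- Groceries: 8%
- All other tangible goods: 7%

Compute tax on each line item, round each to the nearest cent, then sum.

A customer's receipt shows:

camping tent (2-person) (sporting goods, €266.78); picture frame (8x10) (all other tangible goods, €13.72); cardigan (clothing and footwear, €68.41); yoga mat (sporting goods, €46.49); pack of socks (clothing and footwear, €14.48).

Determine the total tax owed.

Camping tent (2-person) €266.78: sporting goods, €250.00 or more → 9% → €24.01
Picture frame (8x10) €13.72: all other tangible goods → 7% → €0.96
Cardigan €68.41: clothing and footwear → 0% → €0.00
Yoga mat €46.49: sporting goods, under €250.00 → 2% → €0.93
Pack of socks €14.48: clothing and footwear → 0% → €0.00
Total tax = €24.01 + €0.96 + €0.93 = €25.90

€25.90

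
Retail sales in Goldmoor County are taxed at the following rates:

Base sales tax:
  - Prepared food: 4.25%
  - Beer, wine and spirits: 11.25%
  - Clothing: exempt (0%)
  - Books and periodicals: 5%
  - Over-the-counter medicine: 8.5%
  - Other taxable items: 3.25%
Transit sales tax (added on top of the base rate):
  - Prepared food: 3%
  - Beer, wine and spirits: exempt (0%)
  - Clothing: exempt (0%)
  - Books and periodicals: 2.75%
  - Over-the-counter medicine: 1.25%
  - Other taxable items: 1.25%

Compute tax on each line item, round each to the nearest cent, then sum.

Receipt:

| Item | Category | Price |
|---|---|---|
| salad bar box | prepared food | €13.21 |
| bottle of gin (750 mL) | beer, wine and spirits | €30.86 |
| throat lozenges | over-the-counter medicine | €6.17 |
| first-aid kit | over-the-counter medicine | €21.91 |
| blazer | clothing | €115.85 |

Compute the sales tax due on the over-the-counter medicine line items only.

Throat lozenges €6.17: over-the-counter medicine → 8.5% + 1.25% transit = 9.75% → €0.60
First-aid kit €21.91: over-the-counter medicine → 8.5% + 1.25% transit = 9.75% → €2.14
Tax on over-the-counter medicine = €0.60 + €2.14 = €2.74

€2.74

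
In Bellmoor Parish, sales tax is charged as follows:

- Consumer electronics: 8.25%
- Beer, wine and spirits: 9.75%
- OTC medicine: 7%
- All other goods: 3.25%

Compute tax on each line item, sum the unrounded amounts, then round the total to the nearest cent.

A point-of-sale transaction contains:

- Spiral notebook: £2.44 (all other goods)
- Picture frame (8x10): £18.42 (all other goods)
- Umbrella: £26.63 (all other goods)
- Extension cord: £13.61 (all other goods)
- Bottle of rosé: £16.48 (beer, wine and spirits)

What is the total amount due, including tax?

£81.17

Spiral notebook £2.44: all other goods → 3.25% → £0.0793
Picture frame (8x10) £18.42: all other goods → 3.25% → £0.59865
Umbrella £26.63: all other goods → 3.25% → £0.865475
Extension cord £13.61: all other goods → 3.25% → £0.442325
Bottle of rosé £16.48: beer, wine and spirits → 9.75% → £1.6068
Subtotal = £77.58; unrounded tax = £3.59255 → £3.59; total due = £81.17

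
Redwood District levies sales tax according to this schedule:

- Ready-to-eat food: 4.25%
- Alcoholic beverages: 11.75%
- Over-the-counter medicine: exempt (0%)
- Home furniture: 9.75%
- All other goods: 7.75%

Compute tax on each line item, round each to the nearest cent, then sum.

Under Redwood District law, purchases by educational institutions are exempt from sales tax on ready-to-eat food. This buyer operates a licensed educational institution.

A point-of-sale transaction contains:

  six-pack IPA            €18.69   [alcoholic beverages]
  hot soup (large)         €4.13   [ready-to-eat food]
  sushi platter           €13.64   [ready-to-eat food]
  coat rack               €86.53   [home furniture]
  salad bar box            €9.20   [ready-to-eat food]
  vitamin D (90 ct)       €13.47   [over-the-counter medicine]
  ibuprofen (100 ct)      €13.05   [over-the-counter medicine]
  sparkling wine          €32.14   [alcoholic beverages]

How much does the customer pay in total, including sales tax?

Six-pack IPA €18.69: alcoholic beverages → 11.75% → €2.20
Hot soup (large) €4.13: ready-to-eat food, buyer-exempt → 0% → €0.00
Sushi platter €13.64: ready-to-eat food, buyer-exempt → 0% → €0.00
Coat rack €86.53: home furniture → 9.75% → €8.44
Salad bar box €9.20: ready-to-eat food, buyer-exempt → 0% → €0.00
Vitamin D (90 ct) €13.47: over-the-counter medicine → 0% → €0.00
Ibuprofen (100 ct) €13.05: over-the-counter medicine → 0% → €0.00
Sparkling wine €32.14: alcoholic beverages → 11.75% → €3.78
Subtotal = €190.85; tax = €14.42; total due = €205.27

€205.27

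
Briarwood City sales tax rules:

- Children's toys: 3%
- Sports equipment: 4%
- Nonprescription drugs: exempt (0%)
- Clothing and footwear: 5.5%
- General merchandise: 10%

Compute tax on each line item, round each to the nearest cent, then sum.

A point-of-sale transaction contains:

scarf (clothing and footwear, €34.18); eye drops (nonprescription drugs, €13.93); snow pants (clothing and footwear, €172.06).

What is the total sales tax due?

Scarf €34.18: clothing and footwear → 5.5% → €1.88
Eye drops €13.93: nonprescription drugs → 0% → €0.00
Snow pants €172.06: clothing and footwear → 5.5% → €9.46
Total tax = €1.88 + €9.46 = €11.34

€11.34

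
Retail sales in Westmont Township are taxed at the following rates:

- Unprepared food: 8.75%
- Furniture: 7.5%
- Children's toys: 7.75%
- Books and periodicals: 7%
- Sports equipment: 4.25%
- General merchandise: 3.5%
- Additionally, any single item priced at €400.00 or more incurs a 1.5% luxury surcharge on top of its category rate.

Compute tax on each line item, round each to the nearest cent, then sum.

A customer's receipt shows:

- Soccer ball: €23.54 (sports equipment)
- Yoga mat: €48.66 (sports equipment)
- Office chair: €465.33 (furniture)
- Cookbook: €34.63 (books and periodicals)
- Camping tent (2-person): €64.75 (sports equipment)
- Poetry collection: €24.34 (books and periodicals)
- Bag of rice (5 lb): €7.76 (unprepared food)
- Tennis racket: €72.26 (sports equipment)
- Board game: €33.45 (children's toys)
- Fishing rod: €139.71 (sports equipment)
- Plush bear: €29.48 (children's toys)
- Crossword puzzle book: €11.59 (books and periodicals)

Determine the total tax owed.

Soccer ball €23.54: sports equipment → 4.25% → €1.00
Yoga mat €48.66: sports equipment → 4.25% → €2.07
Office chair €465.33: furniture → 7.5% + 1.5% surcharge = 9% → €41.88
Cookbook €34.63: books and periodicals → 7% → €2.42
Camping tent (2-person) €64.75: sports equipment → 4.25% → €2.75
Poetry collection €24.34: books and periodicals → 7% → €1.70
Bag of rice (5 lb) €7.76: unprepared food → 8.75% → €0.68
Tennis racket €72.26: sports equipment → 4.25% → €3.07
Board game €33.45: children's toys → 7.75% → €2.59
Fishing rod €139.71: sports equipment → 4.25% → €5.94
Plush bear €29.48: children's toys → 7.75% → €2.28
Crossword puzzle book €11.59: books and periodicals → 7% → €0.81
Total tax = €1.00 + €2.07 + €41.88 + €2.42 + €2.75 + €1.70 + €0.68 + €3.07 + €2.59 + €5.94 + €2.28 + €0.81 = €67.19

€67.19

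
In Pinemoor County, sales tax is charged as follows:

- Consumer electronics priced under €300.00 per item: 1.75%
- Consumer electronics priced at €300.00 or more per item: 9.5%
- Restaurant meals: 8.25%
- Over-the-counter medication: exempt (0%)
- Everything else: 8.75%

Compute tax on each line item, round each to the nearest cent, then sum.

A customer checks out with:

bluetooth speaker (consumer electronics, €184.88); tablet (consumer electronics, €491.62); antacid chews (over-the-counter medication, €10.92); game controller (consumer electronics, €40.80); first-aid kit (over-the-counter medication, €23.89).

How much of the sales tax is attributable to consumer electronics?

Bluetooth speaker €184.88: consumer electronics, under €300.00 → 1.75% → €3.24
Tablet €491.62: consumer electronics, €300.00 or more → 9.5% → €46.70
Game controller €40.80: consumer electronics, under €300.00 → 1.75% → €0.71
Tax on consumer electronics = €3.24 + €46.70 + €0.71 = €50.65

€50.65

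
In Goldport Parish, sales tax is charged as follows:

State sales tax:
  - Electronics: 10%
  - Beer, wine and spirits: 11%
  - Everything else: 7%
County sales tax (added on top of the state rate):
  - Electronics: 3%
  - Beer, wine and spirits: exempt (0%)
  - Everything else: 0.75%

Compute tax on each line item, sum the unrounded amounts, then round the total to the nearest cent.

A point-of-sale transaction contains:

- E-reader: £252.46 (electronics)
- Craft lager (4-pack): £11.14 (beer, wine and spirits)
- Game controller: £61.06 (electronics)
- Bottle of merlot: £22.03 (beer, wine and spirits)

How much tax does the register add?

E-reader £252.46: electronics → 10% + 3% county = 13% → £32.8198
Craft lager (4-pack) £11.14: beer, wine and spirits → 11% + 0% county = 11% → £1.2254
Game controller £61.06: electronics → 10% + 3% county = 13% → £7.9378
Bottle of merlot £22.03: beer, wine and spirits → 11% + 0% county = 11% → £2.4233
Unrounded tax sum = £44.4063 → £44.41

£44.41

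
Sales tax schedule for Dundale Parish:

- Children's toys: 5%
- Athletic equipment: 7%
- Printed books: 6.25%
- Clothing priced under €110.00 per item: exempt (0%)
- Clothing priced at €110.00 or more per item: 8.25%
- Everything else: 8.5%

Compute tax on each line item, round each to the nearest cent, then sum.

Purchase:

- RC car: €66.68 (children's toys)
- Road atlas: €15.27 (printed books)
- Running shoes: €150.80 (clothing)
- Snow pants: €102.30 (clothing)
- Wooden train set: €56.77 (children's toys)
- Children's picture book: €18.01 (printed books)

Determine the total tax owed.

€20.69

RC car €66.68: children's toys → 5% → €3.33
Road atlas €15.27: printed books → 6.25% → €0.95
Running shoes €150.80: clothing, €110.00 or more → 8.25% → €12.44
Snow pants €102.30: clothing, under €110.00 → 0% → €0.00
Wooden train set €56.77: children's toys → 5% → €2.84
Children's picture book €18.01: printed books → 6.25% → €1.13
Total tax = €3.33 + €0.95 + €12.44 + €2.84 + €1.13 = €20.69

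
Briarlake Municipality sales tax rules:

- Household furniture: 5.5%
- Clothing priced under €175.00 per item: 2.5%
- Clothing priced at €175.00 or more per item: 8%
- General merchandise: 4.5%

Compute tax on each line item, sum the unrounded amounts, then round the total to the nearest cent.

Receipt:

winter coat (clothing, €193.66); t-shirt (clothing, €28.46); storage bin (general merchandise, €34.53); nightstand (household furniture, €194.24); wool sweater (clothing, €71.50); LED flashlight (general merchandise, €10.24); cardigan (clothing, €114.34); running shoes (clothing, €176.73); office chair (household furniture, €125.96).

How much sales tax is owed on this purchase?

Winter coat €193.66: clothing, €175.00 or more → 8% → €15.4928
T-shirt €28.46: clothing, under €175.00 → 2.5% → €0.7115
Storage bin €34.53: general merchandise → 4.5% → €1.55385
Nightstand €194.24: household furniture → 5.5% → €10.6832
Wool sweater €71.50: clothing, under €175.00 → 2.5% → €1.7875
LED flashlight €10.24: general merchandise → 4.5% → €0.4608
Cardigan €114.34: clothing, under €175.00 → 2.5% → €2.8585
Running shoes €176.73: clothing, €175.00 or more → 8% → €14.1384
Office chair €125.96: household furniture → 5.5% → €6.9278
Unrounded tax sum = €54.61435 → €54.61

€54.61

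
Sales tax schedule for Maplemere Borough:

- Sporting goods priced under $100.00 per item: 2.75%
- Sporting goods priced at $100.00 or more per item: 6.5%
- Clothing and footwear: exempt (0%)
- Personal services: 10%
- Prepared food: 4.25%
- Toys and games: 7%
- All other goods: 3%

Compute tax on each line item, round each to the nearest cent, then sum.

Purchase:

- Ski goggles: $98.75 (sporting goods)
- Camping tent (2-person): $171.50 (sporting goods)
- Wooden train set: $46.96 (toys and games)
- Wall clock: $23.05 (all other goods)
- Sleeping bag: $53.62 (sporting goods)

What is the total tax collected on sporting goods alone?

Ski goggles $98.75: sporting goods, under $100.00 → 2.75% → $2.72
Camping tent (2-person) $171.50: sporting goods, $100.00 or more → 6.5% → $11.15
Sleeping bag $53.62: sporting goods, under $100.00 → 2.75% → $1.47
Tax on sporting goods = $2.72 + $11.15 + $1.47 = $15.34

$15.34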